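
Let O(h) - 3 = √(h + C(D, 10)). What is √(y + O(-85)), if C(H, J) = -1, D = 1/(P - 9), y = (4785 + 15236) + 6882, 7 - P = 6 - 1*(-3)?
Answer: √(26906 + I*√86) ≈ 164.03 + 0.028*I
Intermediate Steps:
P = -2 (P = 7 - (6 - 1*(-3)) = 7 - (6 + 3) = 7 - 1*9 = 7 - 9 = -2)
y = 26903 (y = 20021 + 6882 = 26903)
D = -1/11 (D = 1/(-2 - 9) = 1/(-11) = -1/11 ≈ -0.090909)
O(h) = 3 + √(-1 + h) (O(h) = 3 + √(h - 1) = 3 + √(-1 + h))
√(y + O(-85)) = √(26903 + (3 + √(-1 - 85))) = √(26903 + (3 + √(-86))) = √(26903 + (3 + I*√86)) = √(26906 + I*√86)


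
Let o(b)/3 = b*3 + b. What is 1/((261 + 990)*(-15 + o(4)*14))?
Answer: 1/821907 ≈ 1.2167e-6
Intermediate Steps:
o(b) = 12*b (o(b) = 3*(b*3 + b) = 3*(3*b + b) = 3*(4*b) = 12*b)
1/((261 + 990)*(-15 + o(4)*14)) = 1/((261 + 990)*(-15 + (12*4)*14)) = 1/(1251*(-15 + 48*14)) = 1/(1251*(-15 + 672)) = (1/1251)/657 = (1/1251)*(1/657) = 1/821907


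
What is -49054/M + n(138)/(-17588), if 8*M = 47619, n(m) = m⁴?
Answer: -4319268063100/209380743 ≈ -20629.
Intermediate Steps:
M = 47619/8 (M = (⅛)*47619 = 47619/8 ≈ 5952.4)
-49054/M + n(138)/(-17588) = -49054/47619/8 + 138⁴/(-17588) = -49054*8/47619 + 362673936*(-1/17588) = -392432/47619 - 90668484/4397 = -4319268063100/209380743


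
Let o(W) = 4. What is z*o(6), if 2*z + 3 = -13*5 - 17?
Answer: -170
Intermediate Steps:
z = -85/2 (z = -3/2 + (-13*5 - 17)/2 = -3/2 + (-65 - 17)/2 = -3/2 + (1/2)*(-82) = -3/2 - 41 = -85/2 ≈ -42.500)
z*o(6) = -85/2*4 = -170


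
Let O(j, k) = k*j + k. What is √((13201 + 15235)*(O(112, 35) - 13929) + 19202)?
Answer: I*√283601462 ≈ 16840.0*I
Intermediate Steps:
O(j, k) = k + j*k (O(j, k) = j*k + k = k + j*k)
√((13201 + 15235)*(O(112, 35) - 13929) + 19202) = √((13201 + 15235)*(35*(1 + 112) - 13929) + 19202) = √(28436*(35*113 - 13929) + 19202) = √(28436*(3955 - 13929) + 19202) = √(28436*(-9974) + 19202) = √(-283620664 + 19202) = √(-283601462) = I*√283601462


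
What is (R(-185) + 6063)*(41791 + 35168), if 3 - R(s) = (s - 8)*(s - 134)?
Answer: -4271301459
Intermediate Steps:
R(s) = 3 - (-134 + s)*(-8 + s) (R(s) = 3 - (s - 8)*(s - 134) = 3 - (-8 + s)*(-134 + s) = 3 - (-134 + s)*(-8 + s))
(R(-185) + 6063)*(41791 + 35168) = ((-1069 - 1*(-185)**2 + 142*(-185)) + 6063)*(41791 + 35168) = ((-1069 - 1*34225 - 26270) + 6063)*76959 = ((-1069 - 34225 - 26270) + 6063)*76959 = (-61564 + 6063)*76959 = -55501*76959 = -4271301459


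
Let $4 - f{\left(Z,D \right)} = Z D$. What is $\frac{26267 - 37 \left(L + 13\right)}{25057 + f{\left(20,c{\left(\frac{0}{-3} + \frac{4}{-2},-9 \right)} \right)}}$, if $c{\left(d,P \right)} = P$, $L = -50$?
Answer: $\frac{27636}{25241} \approx 1.0949$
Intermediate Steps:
$f{\left(Z,D \right)} = 4 - D Z$ ($f{\left(Z,D \right)} = 4 - Z D = 4 - D Z$)
$\frac{26267 - 37 \left(L + 13\right)}{25057 + f{\left(20,c{\left(\frac{0}{-3} + \frac{4}{-2},-9 \right)} \right)}} = \frac{26267 - 37 \left(-50 + 13\right)}{25057 - \left(-4 - 180\right)} = \frac{26267 - -1369}{25057 + \left(4 + 180\right)} = \frac{26267 + 1369}{25057 + 184} = \frac{27636}{25241}$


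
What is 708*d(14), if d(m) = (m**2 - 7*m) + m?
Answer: 79296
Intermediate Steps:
d(m) = m**2 - 6*m
708*d(14) = 708*(14*(-6 + 14)) = 708*(14*8) = 708*112 = 79296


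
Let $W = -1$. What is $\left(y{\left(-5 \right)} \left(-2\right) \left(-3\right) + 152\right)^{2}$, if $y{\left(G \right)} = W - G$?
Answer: $30976$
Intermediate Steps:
$y{\left(G \right)} = -1 - G$
$\left(y{\left(-5 \right)} \left(-2\right) \left(-3\right) + 152\right)^{2} = \left(\left(-1 - -5\right) \left(-2\right) \left(-3\right) + 152\right)^{2} = \left(\left(-1 + 5\right) \left(-2\right) \left(-3\right) + 152\right)^{2} = \left(4 \left(-2\right) \left(-3\right) + 152\right)^{2} = \left(\left(-8\right) \left(-3\right) + 152\right)^{2} = \left(24 + 152\right)^{2} = 176^{2} = 30976$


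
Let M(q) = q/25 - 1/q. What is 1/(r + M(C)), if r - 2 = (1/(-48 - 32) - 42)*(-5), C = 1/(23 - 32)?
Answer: 3600/795809 ≈ 0.0045237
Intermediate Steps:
C = -⅑ (C = 1/(-9) = -⅑ ≈ -0.11111)
M(q) = -1/q + q/25 (M(q) = q*(1/25) - 1/q = q/25 - 1/q = -1/q + q/25)
r = 3393/16 (r = 2 + (1/(-48 - 32) - 42)*(-5) = 2 + (1/(-80) - 42)*(-5) = 2 + (-1/80 - 42)*(-5) = 2 - 3361/80*(-5) = 2 + 3361/16 = 3393/16 ≈ 212.06)
1/(r + M(C)) = 1/(3393/16 + (-1/(-⅑) + (1/25)*(-⅑))) = 1/(3393/16 + (-1*(-9) - 1/225)) = 1/(3393/16 + (9 - 1/225)) = 1/(3393/16 + 2024/225) = 1/(795809/3600) = 3600/795809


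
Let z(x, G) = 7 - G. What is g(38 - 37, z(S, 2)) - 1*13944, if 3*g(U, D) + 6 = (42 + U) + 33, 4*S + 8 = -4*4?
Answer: -41762/3 ≈ -13921.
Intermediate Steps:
S = -6 (S = -2 + (-4*4)/4 = -2 + (¼)*(-16) = -2 - 4 = -6)
g(U, D) = 23 + U/3 (g(U, D) = -2 + ((42 + U) + 33)/3 = -2 + (75 + U)/3 = -2 + (25 + U/3) = 23 + U/3)
g(38 - 37, z(S, 2)) - 1*13944 = (23 + (38 - 37)/3) - 1*13944 = (23 + (⅓)*1) - 13944 = (23 + ⅓) - 13944 = 70/3 - 13944 = -41762/3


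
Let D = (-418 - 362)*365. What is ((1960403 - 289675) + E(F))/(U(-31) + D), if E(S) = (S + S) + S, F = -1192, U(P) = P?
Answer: -1667152/284731 ≈ -5.8552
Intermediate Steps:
E(S) = 3*S (E(S) = 2*S + S = 3*S)
D = -284700 (D = -780*365 = -284700)
((1960403 - 289675) + E(F))/(U(-31) + D) = ((1960403 - 289675) + 3*(-1192))/(-31 - 284700) = (1670728 - 3576)/(-284731) = 1667152*(-1/284731) = -1667152/284731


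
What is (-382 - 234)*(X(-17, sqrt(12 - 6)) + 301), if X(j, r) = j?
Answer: -174944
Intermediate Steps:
(-382 - 234)*(X(-17, sqrt(12 - 6)) + 301) = (-382 - 234)*(-17 + 301) = -616*284 = -174944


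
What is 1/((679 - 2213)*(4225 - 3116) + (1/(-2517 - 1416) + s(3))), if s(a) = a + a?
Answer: -3933/6690819601 ≈ -5.8782e-7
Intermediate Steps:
s(a) = 2*a
1/((679 - 2213)*(4225 - 3116) + (1/(-2517 - 1416) + s(3))) = 1/((679 - 2213)*(4225 - 3116) + (1/(-2517 - 1416) + 2*3)) = 1/(-1534*1109 + (1/(-3933) + 6)) = 1/(-1701206 + (-1/3933 + 6)) = 1/(-1701206 + 23597/3933) = 1/(-6690819601/3933) = -3933/6690819601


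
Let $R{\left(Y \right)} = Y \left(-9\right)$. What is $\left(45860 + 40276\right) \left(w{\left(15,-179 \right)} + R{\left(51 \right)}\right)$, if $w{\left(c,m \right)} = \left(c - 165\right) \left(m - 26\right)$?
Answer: $2609145576$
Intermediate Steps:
$w{\left(c,m \right)} = \left(-165 + c\right) \left(-26 + m\right)$
$R{\left(Y \right)} = - 9 Y$
$\left(45860 + 40276\right) \left(w{\left(15,-179 \right)} + R{\left(51 \right)}\right) = \left(45860 + 40276\right) \left(\left(4290 - -29535 - 390 + 15 \left(-179\right)\right) - 459\right) = 86136 \left(\left(4290 + 29535 - 390 - 2685\right) - 459\right) = 86136 \left(30750 - 459\right) = 86136 \cdot 30291 = 2609145576$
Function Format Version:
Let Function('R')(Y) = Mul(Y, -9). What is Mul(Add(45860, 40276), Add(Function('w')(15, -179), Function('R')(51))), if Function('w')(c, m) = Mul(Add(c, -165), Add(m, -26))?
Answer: 2609145576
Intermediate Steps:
Function('w')(c, m) = Mul(Add(-165, c), Add(-26, m))
Function('R')(Y) = Mul(-9, Y)
Mul(Add(45860, 40276), Add(Function('w')(15, -179), Function('R')(51))) = Mul(Add(45860, 40276), Add(Add(4290, Mul(-165, -179), Mul(-26, 15), Mul(15, -179)), Mul(-9, 51))) = Mul(86136, Add(Add(4290, 29535, -390, -2685), -459)) = Mul(86136, Add(30750, -459)) = Mul(86136, 30291) = 2609145576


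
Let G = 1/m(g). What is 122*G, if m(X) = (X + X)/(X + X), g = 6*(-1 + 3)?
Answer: 122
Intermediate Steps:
g = 12 (g = 6*2 = 12)
m(X) = 1 (m(X) = (2*X)/((2*X)) = (2*X)*(1/(2*X)) = 1)
G = 1 (G = 1/1 = 1)
122*G = 122*1 = 122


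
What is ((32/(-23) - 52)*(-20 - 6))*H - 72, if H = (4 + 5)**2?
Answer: 2584512/23 ≈ 1.1237e+5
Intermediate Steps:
H = 81 (H = 9**2 = 81)
((32/(-23) - 52)*(-20 - 6))*H - 72 = ((32/(-23) - 52)*(-20 - 6))*81 - 72 = ((32*(-1/23) - 52)*(-26))*81 - 72 = ((-32/23 - 52)*(-26))*81 - 72 = -1228/23*(-26)*81 - 72 = (31928/23)*81 - 72 = 2586168/23 - 72 = 2584512/23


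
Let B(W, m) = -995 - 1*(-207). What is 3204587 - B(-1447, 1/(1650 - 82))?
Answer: 3205375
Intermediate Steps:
B(W, m) = -788 (B(W, m) = -995 + 207 = -788)
3204587 - B(-1447, 1/(1650 - 82)) = 3204587 - 1*(-788) = 3204587 + 788 = 3205375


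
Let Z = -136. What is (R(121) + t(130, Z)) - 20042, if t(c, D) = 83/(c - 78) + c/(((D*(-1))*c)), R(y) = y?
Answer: -35217493/1768 ≈ -19919.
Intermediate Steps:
t(c, D) = -1/D + 83/(-78 + c) (t(c, D) = 83/(-78 + c) + c/(((-D)*c)) = 83/(-78 + c) + c/((-D*c)) = 83/(-78 + c) + c*(-1/(D*c)) = 83/(-78 + c) - 1/D = -1/D + 83/(-78 + c))
(R(121) + t(130, Z)) - 20042 = (121 + (78 - 1*130 + 83*(-136))/((-136)*(-78 + 130))) - 20042 = (121 - 1/136*(78 - 130 - 11288)/52) - 20042 = (121 - 1/136*1/52*(-11340)) - 20042 = (121 + 2835/1768) - 20042 = 216763/1768 - 20042 = -35217493/1768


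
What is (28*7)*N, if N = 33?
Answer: 6468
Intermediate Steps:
(28*7)*N = (28*7)*33 = 196*33 = 6468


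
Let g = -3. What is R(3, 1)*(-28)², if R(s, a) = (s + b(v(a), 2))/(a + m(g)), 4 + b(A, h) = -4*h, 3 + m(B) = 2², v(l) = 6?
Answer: -3528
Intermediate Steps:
m(B) = 1 (m(B) = -3 + 2² = -3 + 4 = 1)
b(A, h) = -4 - 4*h
R(s, a) = (-12 + s)/(1 + a) (R(s, a) = (s + (-4 - 4*2))/(a + 1) = (s + (-4 - 8))/(1 + a) = (s - 12)/(1 + a) = (-12 + s)/(1 + a))
R(3, 1)*(-28)² = ((-12 + 3)/(1 + 1))*(-28)² = (-9/2)*784 = ((½)*(-9))*784 = -9/2*784 = -3528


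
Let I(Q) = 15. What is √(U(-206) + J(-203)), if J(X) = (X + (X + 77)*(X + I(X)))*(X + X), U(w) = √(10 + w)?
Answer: √(-9534910 + 14*I) ≈ 0.e-3 + 3087.9*I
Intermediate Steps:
J(X) = 2*X*(X + (15 + X)*(77 + X)) (J(X) = (X + (X + 77)*(X + 15))*(X + X) = (X + (77 + X)*(15 + X))*(2*X) = (X + (15 + X)*(77 + X))*(2*X) = 2*X*(X + (15 + X)*(77 + X)))
√(U(-206) + J(-203)) = √(√(10 - 206) + 2*(-203)*(1155 + (-203)² + 93*(-203))) = √(√(-196) + 2*(-203)*(1155 + 41209 - 18879)) = √(14*I + 2*(-203)*23485) = √(14*I - 9534910) = √(-9534910 + 14*I)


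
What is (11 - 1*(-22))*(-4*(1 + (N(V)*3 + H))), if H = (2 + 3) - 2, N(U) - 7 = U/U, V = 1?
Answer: -3696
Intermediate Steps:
N(U) = 8 (N(U) = 7 + U/U = 7 + 1 = 8)
H = 3 (H = 5 - 2 = 3)
(11 - 1*(-22))*(-4*(1 + (N(V)*3 + H))) = (11 - 1*(-22))*(-4*(1 + (8*3 + 3))) = (11 + 22)*(-4*(1 + (24 + 3))) = 33*(-4*(1 + 27)) = 33*(-4*28) = 33*(-112) = -3696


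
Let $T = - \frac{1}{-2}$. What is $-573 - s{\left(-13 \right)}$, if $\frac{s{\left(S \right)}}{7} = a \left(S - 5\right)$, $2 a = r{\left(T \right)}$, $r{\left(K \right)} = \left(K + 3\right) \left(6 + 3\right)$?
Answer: $\frac{2823}{2} \approx 1411.5$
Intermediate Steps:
$T = \frac{1}{2}$ ($T = \left(-1\right) \left(- \frac{1}{2}\right) = \frac{1}{2} \approx 0.5$)
$r{\left(K \right)} = 27 + 9 K$ ($r{\left(K \right)} = \left(3 + K\right) 9 = 27 + 9 K$)
$a = \frac{63}{4}$ ($a = \frac{27 + 9 \cdot \frac{1}{2}}{2} = \frac{27 + \frac{9}{2}}{2} = \frac{1}{2} \cdot \frac{63}{2} = \frac{63}{4} \approx 15.75$)
$s{\left(S \right)} = - \frac{2205}{4} + \frac{441 S}{4}$ ($s{\left(S \right)} = 7 \frac{63 \left(S - 5\right)}{4} = 7 \frac{63 \left(-5 + S\right)}{4} = 7 \left(- \frac{315}{4} + \frac{63 S}{4}\right) = - \frac{2205}{4} + \frac{441 S}{4}$)
$-573 - s{\left(-13 \right)} = -573 - \left(- \frac{2205}{4} + \frac{441}{4} \left(-13\right)\right) = -573 - \left(- \frac{2205}{4} - \frac{5733}{4}\right) = -573 - - \frac{3969}{2} = -573 + \frac{3969}{2} = \frac{2823}{2}$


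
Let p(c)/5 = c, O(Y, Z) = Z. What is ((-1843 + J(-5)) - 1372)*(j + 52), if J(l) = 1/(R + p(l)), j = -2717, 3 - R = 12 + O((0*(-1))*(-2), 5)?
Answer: 25704130/3 ≈ 8.5680e+6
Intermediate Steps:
p(c) = 5*c
R = -14 (R = 3 - (12 + 5) = 3 - 1*17 = 3 - 17 = -14)
J(l) = 1/(-14 + 5*l)
((-1843 + J(-5)) - 1372)*(j + 52) = ((-1843 + 1/(-14 + 5*(-5))) - 1372)*(-2717 + 52) = ((-1843 + 1/(-14 - 25)) - 1372)*(-2665) = ((-1843 + 1/(-39)) - 1372)*(-2665) = ((-1843 - 1/39) - 1372)*(-2665) = (-71878/39 - 1372)*(-2665) = -125386/39*(-2665) = 25704130/3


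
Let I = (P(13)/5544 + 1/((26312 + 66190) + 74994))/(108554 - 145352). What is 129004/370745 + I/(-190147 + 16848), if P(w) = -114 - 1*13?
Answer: 2273588336101114675787/6534072646402495277160 ≈ 0.34796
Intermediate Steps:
P(w) = -127 (P(w) = -114 - 13 = -127)
I = 63293/101698043832 (I = (-127/5544 + 1/((26312 + 66190) + 74994))/(108554 - 145352) = (-127*1/5544 + 1/(92502 + 74994))/(-36798) = (-127/5544 + 1/167496)*(-1/36798) = -63293/2763684*(-1/36798) = 63293/101698043832 ≈ 6.2236e-7)
129004/370745 + I/(-190147 + 16848) = 129004/370745 + 63293/(101698043832*(-190147 + 16848)) = 129004*(1/370745) + (63293/101698043832)/(-173299) = 129004/370745 + (63293/101698043832)*(-1/173299) = 129004/370745 - 63293/17624169298041768 = 2273588336101114675787/6534072646402495277160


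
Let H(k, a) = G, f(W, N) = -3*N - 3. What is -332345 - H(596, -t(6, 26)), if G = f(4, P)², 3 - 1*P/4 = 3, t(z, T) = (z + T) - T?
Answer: -332354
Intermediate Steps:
t(z, T) = z (t(z, T) = (T + z) - T = z)
P = 0 (P = 12 - 4*3 = 12 - 12 = 0)
f(W, N) = -3 - 3*N
G = 9 (G = (-3 - 3*0)² = (-3 + 0)² = (-3)² = 9)
H(k, a) = 9
-332345 - H(596, -t(6, 26)) = -332345 - 1*9 = -332345 - 9 = -332354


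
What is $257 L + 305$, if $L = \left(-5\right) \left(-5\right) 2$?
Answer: $13155$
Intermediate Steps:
$L = 50$ ($L = 25 \cdot 2 = 50$)
$257 L + 305 = 257 \cdot 50 + 305 = 12850 + 305 = 13155$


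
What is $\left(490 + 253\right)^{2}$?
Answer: $552049$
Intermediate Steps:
$\left(490 + 253\right)^{2} = 743^{2} = 552049$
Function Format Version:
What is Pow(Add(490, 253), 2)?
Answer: 552049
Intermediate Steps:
Pow(Add(490, 253), 2) = Pow(743, 2) = 552049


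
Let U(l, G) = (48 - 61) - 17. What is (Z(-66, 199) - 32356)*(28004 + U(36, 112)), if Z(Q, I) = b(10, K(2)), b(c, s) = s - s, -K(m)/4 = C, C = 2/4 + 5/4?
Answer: -905126744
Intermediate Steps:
C = 7/4 (C = 2*(¼) + 5*(¼) = ½ + 5/4 = 7/4 ≈ 1.7500)
K(m) = -7 (K(m) = -4*7/4 = -7)
b(c, s) = 0
U(l, G) = -30 (U(l, G) = -13 - 17 = -30)
Z(Q, I) = 0
(Z(-66, 199) - 32356)*(28004 + U(36, 112)) = (0 - 32356)*(28004 - 30) = -32356*27974 = -905126744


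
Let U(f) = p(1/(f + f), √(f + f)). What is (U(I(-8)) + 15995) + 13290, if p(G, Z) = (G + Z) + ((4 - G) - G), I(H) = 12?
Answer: 702935/24 + 2*√6 ≈ 29294.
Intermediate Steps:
p(G, Z) = 4 + Z - G (p(G, Z) = (G + Z) + (4 - 2*G) = 4 + Z - G)
U(f) = 4 - 1/(2*f) + √2*√f (U(f) = 4 + √(f + f) - 1/(f + f) = 4 + √(2*f) - 1/(2*f) = 4 + √2*√f - 1/(2*f) = 4 - 1/(2*f) + √2*√f)
(U(I(-8)) + 15995) + 13290 = ((4 - ½/12 + √2*√12) + 15995) + 13290 = ((4 - ½*1/12 + √2*(2*√3)) + 15995) + 13290 = ((4 - 1/24 + 2*√6) + 15995) + 13290 = ((95/24 + 2*√6) + 15995) + 13290 = (383975/24 + 2*√6) + 13290 = 702935/24 + 2*√6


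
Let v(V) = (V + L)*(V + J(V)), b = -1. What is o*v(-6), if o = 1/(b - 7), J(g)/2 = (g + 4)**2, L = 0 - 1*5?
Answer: 11/4 ≈ 2.7500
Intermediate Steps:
L = -5 (L = 0 - 5 = -5)
J(g) = 2*(4 + g)**2 (J(g) = 2*(g + 4)**2 = 2*(4 + g)**2)
v(V) = (-5 + V)*(V + 2*(4 + V)**2) (v(V) = (V - 5)*(V + 2*(4 + V)**2) = (-5 + V)*(V + 2*(4 + V)**2))
o = -1/8 (o = 1/(-1 - 7) = 1/(-8) = -1/8 ≈ -0.12500)
o*v(-6) = -(-160 - 53*(-6) + 2*(-6)**3 + 7*(-6)**2)/8 = -(-160 + 318 + 2*(-216) + 7*36)/8 = -(-160 + 318 - 432 + 252)/8 = -1/8*(-22) = 11/4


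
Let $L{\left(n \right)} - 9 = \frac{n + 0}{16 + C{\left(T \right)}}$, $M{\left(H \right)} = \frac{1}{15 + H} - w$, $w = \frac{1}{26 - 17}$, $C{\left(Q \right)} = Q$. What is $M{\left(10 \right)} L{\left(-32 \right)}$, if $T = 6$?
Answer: $- \frac{1328}{2475} \approx -0.53657$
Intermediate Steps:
$w = \frac{1}{9} \approx 0.11111$
$M{\left(H \right)} = - \frac{1}{9} + \frac{1}{15 + H}$ ($M{\left(H \right)} = \frac{1}{15 + H} - \frac{1}{9} = - \frac{1}{9} + \frac{1}{15 + H}$)
$L{\left(n \right)} = 9 + \frac{n}{22}$ ($L{\left(n \right)} = 9 + \frac{n + 0}{16 + 6} = 9 + \frac{n}{22}$)
$M{\left(10 \right)} L{\left(-32 \right)} = \frac{-6 - 10}{9 \left(15 + 10\right)} \left(9 + \frac{1}{22} \left(-32\right)\right) = \frac{-6 - 10}{9 \cdot 25} \left(9 - \frac{16}{11}\right) = \frac{1}{9} \cdot \frac{1}{25} \left(-16\right) \frac{83}{11} = \left(- \frac{16}{225}\right) \frac{83}{11} = - \frac{1328}{2475}$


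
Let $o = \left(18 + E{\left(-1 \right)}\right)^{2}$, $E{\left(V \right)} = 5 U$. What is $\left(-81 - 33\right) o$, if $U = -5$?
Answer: $-5586$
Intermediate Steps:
$E{\left(V \right)} = -25$ ($E{\left(V \right)} = 5 \left(-5\right) = -25$)
$o = 49$ ($o = \left(18 - 25\right)^{2} = \left(-7\right)^{2} = 49$)
$\left(-81 - 33\right) o = \left(-81 - 33\right) 49 = \left(-114\right) 49 = -5586$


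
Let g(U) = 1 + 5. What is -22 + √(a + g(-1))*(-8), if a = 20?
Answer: -22 - 8*√26 ≈ -62.792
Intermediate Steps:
g(U) = 6
-22 + √(a + g(-1))*(-8) = -22 + √(20 + 6)*(-8) = -22 + √26*(-8) = -22 - 8*√26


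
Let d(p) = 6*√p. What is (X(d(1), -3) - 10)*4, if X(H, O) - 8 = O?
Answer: -20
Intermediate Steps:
X(H, O) = 8 + O
(X(d(1), -3) - 10)*4 = ((8 - 3) - 10)*4 = (5 - 10)*4 = -5*4 = -20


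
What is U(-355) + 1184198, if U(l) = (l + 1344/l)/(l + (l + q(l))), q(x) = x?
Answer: 447715786219/378075 ≈ 1.1842e+6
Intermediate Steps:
U(l) = (l + 1344/l)/(3*l) (U(l) = (l + 1344/l)/(l + (l + l)) = (l + 1344/l)/(l + 2*l) = (l + 1344/l)/((3*l)) = (l + 1344/l)*(1/(3*l)) = (l + 1344/l)/(3*l))
U(-355) + 1184198 = (1/3 + 448/(-355)**2) + 1184198 = (1/3 + 448*(1/126025)) + 1184198 = (1/3 + 448/126025) + 1184198 = 127369/378075 + 1184198 = 447715786219/378075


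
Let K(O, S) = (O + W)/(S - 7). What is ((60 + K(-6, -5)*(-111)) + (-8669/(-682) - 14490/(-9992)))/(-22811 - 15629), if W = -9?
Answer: 27508907/16371941960 ≈ 0.0016802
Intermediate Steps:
K(O, S) = (-9 + O)/(-7 + S) (K(O, S) = (O - 9)/(S - 7) = (-9 + O)/(-7 + S))
((60 + K(-6, -5)*(-111)) + (-8669/(-682) - 14490/(-9992)))/(-22811 - 15629) = ((60 + ((-9 - 6)/(-7 - 5))*(-111)) + (-8669/(-682) - 14490/(-9992)))/(-22811 - 15629) = ((60 + (-15/(-12))*(-111)) + (-8669*(-1/682) - 14490*(-1/9992)))/(-38440) = ((60 - 1/12*(-15)*(-111)) + (8669/682 + 7245/4996))*(-1/38440) = ((60 + (5/4)*(-111)) + 24125707/1703636)*(-1/38440) = ((60 - 555/4) + 24125707/1703636)*(-1/38440) = (-315/4 + 24125707/1703636)*(-1/38440) = -27508907/425909*(-1/38440) = 27508907/16371941960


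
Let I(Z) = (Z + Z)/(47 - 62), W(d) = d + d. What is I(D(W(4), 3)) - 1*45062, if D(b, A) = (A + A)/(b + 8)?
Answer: -901241/20 ≈ -45062.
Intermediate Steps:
W(d) = 2*d
D(b, A) = 2*A/(8 + b) (D(b, A) = (2*A)/(8 + b) = 2*A/(8 + b))
I(Z) = -2*Z/15 (I(Z) = (2*Z)/(-15) = (2*Z)*(-1/15) = -2*Z/15)
I(D(W(4), 3)) - 1*45062 = -4*3/(15*(8 + 2*4)) - 1*45062 = -4*3/(15*(8 + 8)) - 45062 = -4*3/(15*16) - 45062 = -2/15*3/8 - 45062 = -1/20 - 45062 = -901241/20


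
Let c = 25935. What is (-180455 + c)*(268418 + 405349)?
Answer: -104110476840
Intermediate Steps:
(-180455 + c)*(268418 + 405349) = (-180455 + 25935)*(268418 + 405349) = -154520*673767 = -104110476840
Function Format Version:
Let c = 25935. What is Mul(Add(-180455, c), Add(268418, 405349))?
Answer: -104110476840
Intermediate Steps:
Mul(Add(-180455, c), Add(268418, 405349)) = Mul(Add(-180455, 25935), Add(268418, 405349)) = Mul(-154520, 673767) = -104110476840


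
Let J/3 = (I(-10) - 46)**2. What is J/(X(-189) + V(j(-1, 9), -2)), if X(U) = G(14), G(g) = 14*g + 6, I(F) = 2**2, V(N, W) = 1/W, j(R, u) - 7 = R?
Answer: 10584/403 ≈ 26.263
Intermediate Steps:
j(R, u) = 7 + R
I(F) = 4
G(g) = 6 + 14*g
J = 5292 (J = 3*(4 - 46)**2 = 3*(-42)**2 = 3*1764 = 5292)
X(U) = 202 (X(U) = 6 + 14*14 = 6 + 196 = 202)
J/(X(-189) + V(j(-1, 9), -2)) = 5292/(202 + 1/(-2)) = 5292/(202 - 1/2) = 5292/(403/2) = 5292*(2/403) = 10584/403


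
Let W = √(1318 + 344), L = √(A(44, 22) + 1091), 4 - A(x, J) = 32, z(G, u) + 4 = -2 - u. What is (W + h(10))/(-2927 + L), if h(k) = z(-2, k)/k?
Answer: 11708/21415665 - 2927*√1662/8566266 - √1766706/8566266 + 4*√1063/21415665 ≈ -0.013532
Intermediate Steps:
z(G, u) = -6 - u (z(G, u) = -4 + (-2 - u) = -6 - u)
h(k) = (-6 - k)/k
A(x, J) = -28 (A(x, J) = 4 - 1*32 = 4 - 32 = -28)
L = √1063 (L = √(-28 + 1091) = √1063 ≈ 32.604)
W = √1662 ≈ 40.768
(W + h(10))/(-2927 + L) = (√1662 + (-6 - 1*10)/10)/(-2927 + √1063) = (√1662 + (-6 - 10)/10)/(-2927 + √1063) = (√1662 + (⅒)*(-16))/(-2927 + √1063) = (√1662 - 8/5)/(-2927 + √1063) = (-8/5 + √1662)/(-2927 + √1063)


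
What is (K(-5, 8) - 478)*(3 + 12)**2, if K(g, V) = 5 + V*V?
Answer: -92025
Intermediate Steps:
K(g, V) = 5 + V**2
(K(-5, 8) - 478)*(3 + 12)**2 = ((5 + 8**2) - 478)*(3 + 12)**2 = ((5 + 64) - 478)*15**2 = (69 - 478)*225 = -409*225 = -92025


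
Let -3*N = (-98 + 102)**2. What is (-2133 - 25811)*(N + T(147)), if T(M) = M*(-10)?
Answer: 123680144/3 ≈ 4.1227e+7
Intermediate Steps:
T(M) = -10*M
N = -16/3 (N = -(-98 + 102)**2/3 = -1/3*4**2 = -1/3*16 = -16/3 ≈ -5.3333)
(-2133 - 25811)*(N + T(147)) = (-2133 - 25811)*(-16/3 - 10*147) = -27944*(-16/3 - 1470) = -27944*(-4426/3) = 123680144/3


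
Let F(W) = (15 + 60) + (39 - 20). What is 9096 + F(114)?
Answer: 9190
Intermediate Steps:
F(W) = 94 (F(W) = 75 + 19 = 94)
9096 + F(114) = 9096 + 94 = 9190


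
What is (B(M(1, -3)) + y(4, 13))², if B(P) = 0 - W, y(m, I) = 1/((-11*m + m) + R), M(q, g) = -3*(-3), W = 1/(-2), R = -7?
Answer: 2025/8836 ≈ 0.22918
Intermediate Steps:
W = -½ ≈ -0.50000
M(q, g) = 9
y(m, I) = 1/(-7 - 10*m) (y(m, I) = 1/((-11*m + m) - 7) = 1/(-10*m - 7) = 1/(-7 - 10*m))
B(P) = ½ (B(P) = 0 - 1*(-½) = 0 + ½ = ½)
(B(M(1, -3)) + y(4, 13))² = (½ - 1/(7 + 10*4))² = (½ - 1/(7 + 40))² = (½ - 1/47)² = (45/94)² = 2025/8836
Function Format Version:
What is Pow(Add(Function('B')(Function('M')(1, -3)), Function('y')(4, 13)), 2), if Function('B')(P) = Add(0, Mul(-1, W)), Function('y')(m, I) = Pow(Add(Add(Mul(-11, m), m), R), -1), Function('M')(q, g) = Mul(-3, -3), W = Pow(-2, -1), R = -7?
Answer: Rational(2025, 8836) ≈ 0.22918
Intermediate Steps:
W = Rational(-1, 2) ≈ -0.50000
Function('M')(q, g) = 9
Function('y')(m, I) = Pow(Add(-7, Mul(-10, m)), -1) (Function('y')(m, I) = Pow(Add(Add(Mul(-11, m), m), -7), -1) = Pow(Add(Mul(-10, m), -7), -1) = Pow(Add(-7, Mul(-10, m)), -1))
Function('B')(P) = Rational(1, 2) (Function('B')(P) = Add(0, Mul(-1, Rational(-1, 2))) = Add(0, Rational(1, 2)) = Rational(1, 2))
Pow(Add(Function('B')(Function('M')(1, -3)), Function('y')(4, 13)), 2) = Pow(Add(Rational(1, 2), Mul(-1, Pow(Add(7, Mul(10, 4)), -1))), 2) = Pow(Add(Rational(1, 2), Mul(-1, Pow(Add(7, 40), -1))), 2) = Pow(Add(Rational(1, 2), Mul(-1, Pow(47, -1))), 2) = Pow(Add(Rational(1, 2), Mul(-1, Rational(1, 47))), 2) = Pow(Add(Rational(1, 2), Rational(-1, 47)), 2) = Pow(Rational(45, 94), 2) = Rational(2025, 8836)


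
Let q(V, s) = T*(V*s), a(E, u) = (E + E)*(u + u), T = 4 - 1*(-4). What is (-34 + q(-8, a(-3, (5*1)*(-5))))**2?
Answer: 369946756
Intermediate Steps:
T = 8 (T = 4 + 4 = 8)
a(E, u) = 4*E*u (a(E, u) = (2*E)*(2*u) = 4*E*u)
q(V, s) = 8*V*s (q(V, s) = 8*(V*s) = 8*V*s)
(-34 + q(-8, a(-3, (5*1)*(-5))))**2 = (-34 + 8*(-8)*(4*(-3)*((5*1)*(-5))))**2 = (-34 + 8*(-8)*(4*(-3)*(5*(-5))))**2 = (-34 + 8*(-8)*(4*(-3)*(-25)))**2 = (-34 + 8*(-8)*300)**2 = (-34 - 19200)**2 = (-19234)**2 = 369946756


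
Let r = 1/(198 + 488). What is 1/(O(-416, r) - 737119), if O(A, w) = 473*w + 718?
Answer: -686/505170613 ≈ -1.3580e-6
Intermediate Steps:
r = 1/686 ≈ 0.0014577
O(A, w) = 718 + 473*w
1/(O(-416, r) - 737119) = 1/((718 + 473*(1/686)) - 737119) = 1/((718 + 473/686) - 737119) = 1/(493021/686 - 737119) = 1/(-505170613/686) = -686/505170613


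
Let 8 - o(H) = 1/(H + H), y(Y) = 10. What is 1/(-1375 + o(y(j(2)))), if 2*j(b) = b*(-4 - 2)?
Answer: -20/27341 ≈ -0.00073150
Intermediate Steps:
j(b) = -3*b (j(b) = (b*(-4 - 2))/2 = (b*(-6))/2 = (-6*b)/2 = -3*b)
o(H) = 8 - 1/(2*H) (o(H) = 8 - 1/(H + H) = 8 - 1/(2*H))
1/(-1375 + o(y(j(2)))) = 1/(-1375 + (8 - 1/2/10)) = 1/(-1375 + (8 - 1/2*1/10)) = 1/(-1375 + (8 - 1/20)) = 1/(-1375 + 159/20) = 1/(-27341/20) = -20/27341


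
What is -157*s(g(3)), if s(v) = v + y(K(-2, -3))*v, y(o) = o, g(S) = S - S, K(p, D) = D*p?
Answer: 0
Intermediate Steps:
g(S) = 0
s(v) = 7*v (s(v) = v + (-3*(-2))*v = v + 6*v = 7*v)
-157*s(g(3)) = -1099*0 = -157*0 = 0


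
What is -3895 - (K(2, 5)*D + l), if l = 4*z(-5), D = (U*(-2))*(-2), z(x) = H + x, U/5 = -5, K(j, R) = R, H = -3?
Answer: -3363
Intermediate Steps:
U = -25 (U = 5*(-5) = -25)
z(x) = -3 + x
D = -100 (D = -25*(-2)*(-2) = 50*(-2) = -100)
l = -32 (l = 4*(-3 - 5) = 4*(-8) = -32)
-3895 - (K(2, 5)*D + l) = -3895 - (5*(-100) - 32) = -3895 - (-500 - 32) = -3895 - 1*(-532) = -3895 + 532 = -3363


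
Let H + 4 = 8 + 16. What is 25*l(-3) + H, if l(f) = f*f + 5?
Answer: 370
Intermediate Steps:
l(f) = 5 + f**2 (l(f) = f**2 + 5 = 5 + f**2)
H = 20 (H = -4 + (8 + 16) = -4 + 24 = 20)
25*l(-3) + H = 25*(5 + (-3)**2) + 20 = 25*(5 + 9) + 20 = 25*14 + 20 = 350 + 20 = 370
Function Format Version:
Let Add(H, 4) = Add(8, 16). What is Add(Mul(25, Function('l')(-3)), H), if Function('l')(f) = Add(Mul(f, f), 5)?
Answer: 370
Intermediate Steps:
Function('l')(f) = Add(5, Pow(f, 2)) (Function('l')(f) = Add(Pow(f, 2), 5) = Add(5, Pow(f, 2)))
H = 20 (H = Add(-4, Add(8, 16)) = Add(-4, 24) = 20)
Add(Mul(25, Function('l')(-3)), H) = Add(Mul(25, Add(5, Pow(-3, 2))), 20) = Add(Mul(25, Add(5, 9)), 20) = Add(Mul(25, 14), 20) = Add(350, 20) = 370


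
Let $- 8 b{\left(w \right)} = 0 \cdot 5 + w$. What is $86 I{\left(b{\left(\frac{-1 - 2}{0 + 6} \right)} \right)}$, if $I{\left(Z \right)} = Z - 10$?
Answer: $- \frac{6837}{8} \approx -854.63$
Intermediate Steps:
$b{\left(w \right)} = - \frac{w}{8}$ ($b{\left(w \right)} = - \frac{0 \cdot 5 + w}{8} = - \frac{0 + w}{8} = - \frac{w}{8}$)
$I{\left(Z \right)} = -10 + Z$
$86 I{\left(b{\left(\frac{-1 - 2}{0 + 6} \right)} \right)} = 86 \left(-10 - \frac{\left(-1 - 2\right) \frac{1}{0 + 6}}{8}\right) = 86 \left(-10 - \frac{\left(-3\right) \frac{1}{6}}{8}\right) = 86 \left(-10 - - \frac{1}{16}\right) = 86 \left(-10 + \frac{1}{16}\right) = 86 \left(- \frac{159}{16}\right) = - \frac{6837}{8}$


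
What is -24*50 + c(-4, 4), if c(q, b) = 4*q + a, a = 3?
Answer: -1213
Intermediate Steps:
c(q, b) = 3 + 4*q (c(q, b) = 4*q + 3 = 3 + 4*q)
-24*50 + c(-4, 4) = -24*50 + (3 + 4*(-4)) = -1200 + (3 - 16) = -1200 - 13 = -1213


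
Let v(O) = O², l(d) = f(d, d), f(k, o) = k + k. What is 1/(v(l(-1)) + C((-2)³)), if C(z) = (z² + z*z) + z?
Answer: 1/124 ≈ 0.0080645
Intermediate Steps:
f(k, o) = 2*k
l(d) = 2*d
C(z) = z + 2*z² (C(z) = (z² + z²) + z = 2*z² + z = z + 2*z²)
1/(v(l(-1)) + C((-2)³)) = 1/((2*(-1))² + (-2)³*(1 + 2*(-2)³)) = 1/((-2)² - 8*(1 + 2*(-8))) = 1/(4 - 8*(1 - 16)) = 1/(4 - 8*(-15)) = 1/(4 + 120) = 1/124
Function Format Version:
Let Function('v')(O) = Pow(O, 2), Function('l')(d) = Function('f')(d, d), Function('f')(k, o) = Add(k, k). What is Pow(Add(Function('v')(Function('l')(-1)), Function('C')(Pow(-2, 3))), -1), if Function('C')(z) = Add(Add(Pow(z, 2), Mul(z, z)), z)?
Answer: Rational(1, 124) ≈ 0.0080645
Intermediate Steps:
Function('f')(k, o) = Mul(2, k)
Function('l')(d) = Mul(2, d)
Function('C')(z) = Add(z, Mul(2, Pow(z, 2))) (Function('C')(z) = Add(Add(Pow(z, 2), Pow(z, 2)), z) = Add(Mul(2, Pow(z, 2)), z) = Add(z, Mul(2, Pow(z, 2))))
Pow(Add(Function('v')(Function('l')(-1)), Function('C')(Pow(-2, 3))), -1) = Pow(Add(Pow(Mul(2, -1), 2), Mul(Pow(-2, 3), Add(1, Mul(2, Pow(-2, 3))))), -1) = Pow(Add(Pow(-2, 2), Mul(-8, Add(1, Mul(2, -8)))), -1) = Pow(Add(4, Mul(-8, Add(1, -16))), -1) = Pow(Add(4, Mul(-8, -15)), -1) = Pow(Add(4, 120), -1) = Pow(124, -1) = Rational(1, 124)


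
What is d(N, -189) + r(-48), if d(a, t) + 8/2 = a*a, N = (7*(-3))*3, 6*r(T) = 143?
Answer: 23933/6 ≈ 3988.8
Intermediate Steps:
r(T) = 143/6 (r(T) = (⅙)*143 = 143/6)
N = -63 (N = -21*3 = -63)
d(a, t) = -4 + a² (d(a, t) = -4 + a*a = -4 + a²)
d(N, -189) + r(-48) = (-4 + (-63)²) + 143/6 = (-4 + 3969) + 143/6 = 3965 + 143/6 = 23933/6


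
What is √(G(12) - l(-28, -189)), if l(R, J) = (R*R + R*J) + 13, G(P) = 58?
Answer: I*√6031 ≈ 77.66*I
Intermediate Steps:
l(R, J) = 13 + R² + J*R (l(R, J) = (R² + J*R) + 13 = 13 + R² + J*R)
√(G(12) - l(-28, -189)) = √(58 - (13 + (-28)² - 189*(-28))) = √(58 - (13 + 784 + 5292)) = √(58 - 1*6089) = √(58 - 6089) = √(-6031) = I*√6031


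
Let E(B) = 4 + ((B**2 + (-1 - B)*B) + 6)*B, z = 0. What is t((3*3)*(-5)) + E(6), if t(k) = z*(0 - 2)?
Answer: 4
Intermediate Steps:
t(k) = 0 (t(k) = 0*(0 - 2) = 0*(-2) = 0)
E(B) = 4 + B*(6 + B**2 + B*(-1 - B)) (E(B) = 4 + ((B**2 + B*(-1 - B)) + 6)*B = 4 + (6 + B**2 + B*(-1 - B))*B = 4 + B*(6 + B**2 + B*(-1 - B)))
t((3*3)*(-5)) + E(6) = 0 + (4 - 1*6**2 + 6*6) = 0 + (4 - 1*36 + 36) = 0 + (4 - 36 + 36) = 0 + 4 = 4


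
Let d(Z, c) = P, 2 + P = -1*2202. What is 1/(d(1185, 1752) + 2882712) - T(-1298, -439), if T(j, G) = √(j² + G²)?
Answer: 1/2880508 - 5*√75101 ≈ -1370.2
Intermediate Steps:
P = -2204 (P = -2 - 1*2202 = -2 - 2202 = -2204)
T(j, G) = √(G² + j²)
d(Z, c) = -2204
1/(d(1185, 1752) + 2882712) - T(-1298, -439) = 1/(-2204 + 2882712) - √((-439)² + (-1298)²) = 1/2880508 - √(192721 + 1684804) = 1/2880508 - √1877525 = 1/2880508 - 5*√75101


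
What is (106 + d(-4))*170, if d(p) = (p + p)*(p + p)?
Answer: 28900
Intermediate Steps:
d(p) = 4*p² (d(p) = (2*p)*(2*p) = 4*p²)
(106 + d(-4))*170 = (106 + 4*(-4)²)*170 = (106 + 4*16)*170 = (106 + 64)*170 = 170*170 = 28900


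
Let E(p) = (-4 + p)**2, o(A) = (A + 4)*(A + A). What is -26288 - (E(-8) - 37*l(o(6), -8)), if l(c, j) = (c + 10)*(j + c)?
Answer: 512288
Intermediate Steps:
o(A) = 2*A*(4 + A) (o(A) = (4 + A)*(2*A) = 2*A*(4 + A))
l(c, j) = (10 + c)*(c + j)
-26288 - (E(-8) - 37*l(o(6), -8)) = -26288 - ((-4 - 8)**2 - 37*((2*6*(4 + 6))**2 + 10*(2*6*(4 + 6)) + 10*(-8) + (2*6*(4 + 6))*(-8))) = -26288 - ((-12)**2 - 37*((2*6*10)**2 + 10*(2*6*10) - 80 + (2*6*10)*(-8))) = -26288 - (144 - 37*(120**2 + 10*120 - 80 + 120*(-8))) = -26288 - (144 - 37*(14400 + 1200 - 80 - 960)) = -26288 - (144 - 37*14560) = -26288 - (144 - 538720) = -26288 - 1*(-538576) = -26288 + 538576 = 512288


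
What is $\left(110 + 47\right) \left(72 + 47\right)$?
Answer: $18683$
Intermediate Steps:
$\left(110 + 47\right) \left(72 + 47\right) = 157 \cdot 119 = 18683$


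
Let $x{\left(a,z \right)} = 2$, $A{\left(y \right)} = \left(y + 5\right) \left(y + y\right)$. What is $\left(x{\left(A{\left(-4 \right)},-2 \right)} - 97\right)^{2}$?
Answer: $9025$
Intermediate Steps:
$A{\left(y \right)} = 2 y \left(5 + y\right)$ ($A{\left(y \right)} = \left(5 + y\right) 2 y = 2 y \left(5 + y\right)$)
$\left(x{\left(A{\left(-4 \right)},-2 \right)} - 97\right)^{2} = \left(2 - 97\right)^{2} = \left(-95\right)^{2} = 9025$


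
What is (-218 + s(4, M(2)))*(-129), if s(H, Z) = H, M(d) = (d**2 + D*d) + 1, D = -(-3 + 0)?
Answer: 27606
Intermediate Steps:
D = 3 (D = -1*(-3) = 3)
M(d) = 1 + d**2 + 3*d (M(d) = (d**2 + 3*d) + 1 = 1 + d**2 + 3*d)
(-218 + s(4, M(2)))*(-129) = (-218 + 4)*(-129) = -214*(-129) = 27606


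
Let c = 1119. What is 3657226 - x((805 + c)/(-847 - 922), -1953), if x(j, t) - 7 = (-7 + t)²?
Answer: -184381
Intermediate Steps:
x(j, t) = 7 + (-7 + t)²
3657226 - x((805 + c)/(-847 - 922), -1953) = 3657226 - (7 + (-7 - 1953)²) = 3657226 - (7 + (-1960)²) = 3657226 - (7 + 3841600) = 3657226 - 1*3841607 = 3657226 - 3841607 = -184381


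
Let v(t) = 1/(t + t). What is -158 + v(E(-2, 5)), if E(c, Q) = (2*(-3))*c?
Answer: -3791/24 ≈ -157.96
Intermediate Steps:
E(c, Q) = -6*c
v(t) = 1/(2*t)
-158 + v(E(-2, 5)) = -158 + 1/(2*((-6*(-2)))) = -158 + (1/2)/12 = -158 + (1/2)*(1/12) = -158 + 1/24 = -3791/24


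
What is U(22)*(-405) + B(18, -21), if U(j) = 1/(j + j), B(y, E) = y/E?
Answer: -3099/308 ≈ -10.062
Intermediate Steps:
U(j) = 1/(2*j)
U(22)*(-405) + B(18, -21) = ((½)/22)*(-405) + 18/(-21) = ((½)*(1/22))*(-405) + 18*(-1/21) = (1/44)*(-405) - 6/7 = -405/44 - 6/7 = -3099/308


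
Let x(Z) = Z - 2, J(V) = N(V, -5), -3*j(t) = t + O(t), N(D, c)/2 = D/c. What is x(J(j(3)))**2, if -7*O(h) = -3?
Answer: 2916/1225 ≈ 2.3804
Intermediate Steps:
O(h) = 3/7 (O(h) = -1/7*(-3) = 3/7)
N(D, c) = 2*D/c (N(D, c) = 2*(D/c) = 2*D/c)
j(t) = -1/7 - t/3 (j(t) = -(t + 3/7)/3 = -(3/7 + t)/3 = -1/7 - t/3)
J(V) = -2*V/5 (J(V) = 2*V/(-5) = 2*V*(-1/5) = -2*V/5)
x(Z) = -2 + Z
x(J(j(3)))**2 = (-2 - 2*(-1/7 - 1/3*3)/5)**2 = (-2 - 2*(-1/7 - 1)/5)**2 = (-2 - 2/5*(-8/7))**2 = (-2 + 16/35)**2 = (-54/35)**2 = 2916/1225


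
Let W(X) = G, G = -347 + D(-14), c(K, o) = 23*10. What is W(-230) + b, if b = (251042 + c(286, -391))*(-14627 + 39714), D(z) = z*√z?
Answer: 6303660317 - 14*I*√14 ≈ 6.3037e+9 - 52.383*I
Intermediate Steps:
D(z) = z^(3/2)
c(K, o) = 230
G = -347 - 14*I*√14 (G = -347 + (-14)^(3/2) = -347 - 14*I*√14 ≈ -347.0 - 52.383*I)
b = 6303660664 (b = (251042 + 230)*(-14627 + 39714) = 251272*25087 = 6303660664)
W(X) = -347 - 14*I*√14
W(-230) + b = (-347 - 14*I*√14) + 6303660664 = 6303660317 - 14*I*√14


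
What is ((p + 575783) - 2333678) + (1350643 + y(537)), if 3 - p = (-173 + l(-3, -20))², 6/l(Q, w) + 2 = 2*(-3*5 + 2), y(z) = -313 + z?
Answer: -85657525/196 ≈ -4.3703e+5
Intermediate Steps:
l(Q, w) = -3/14 (l(Q, w) = 6/(-2 + 2*(-3*5 + 2)) = 6/(-2 + 2*(-15 + 2)) = 6/(-2 + 2*(-13)) = 6/(-2 - 26) = 6/(-28) = 6*(-1/28) = -3/14)
p = -5880037/196 (p = 3 - (-173 - 3/14)² = 3 - (-2425/14)² = 3 - 1*5880625/196 = 3 - 5880625/196 = -5880037/196 ≈ -30000.)
((p + 575783) - 2333678) + (1350643 + y(537)) = ((-5880037/196 + 575783) - 2333678) + (1350643 + (-313 + 537)) = (106973431/196 - 2333678) + (1350643 + 224) = -350427457/196 + 1350867 = -85657525/196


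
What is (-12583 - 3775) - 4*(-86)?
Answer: -16014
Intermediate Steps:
(-12583 - 3775) - 4*(-86) = -16358 + 344 = -16014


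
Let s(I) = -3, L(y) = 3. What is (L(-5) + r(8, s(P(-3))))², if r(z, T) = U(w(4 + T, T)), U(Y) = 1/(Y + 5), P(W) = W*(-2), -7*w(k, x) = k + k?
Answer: 11236/1089 ≈ 10.318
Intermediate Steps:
w(k, x) = -2*k/7 (w(k, x) = -(k + k)/7 = -2*k/7)
P(W) = -2*W
U(Y) = 1/(5 + Y)
r(z, T) = 1/(27/7 - 2*T/7) (r(z, T) = 1/(5 - 2*(4 + T)/7) = 1/(5 + (-8/7 - 2*T/7)) = 1/(27/7 - 2*T/7))
(L(-5) + r(8, s(P(-3))))² = (3 - 7/(-27 + 2*(-3)))² = (3 - 7/(-27 - 6))² = (3 - 7/(-33))² = (3 - 7*(-1/33))² = (3 + 7/33)² = (106/33)² = 11236/1089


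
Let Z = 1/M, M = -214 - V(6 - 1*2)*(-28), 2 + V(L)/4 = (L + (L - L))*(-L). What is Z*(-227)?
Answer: 227/2230 ≈ 0.10179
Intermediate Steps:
V(L) = -8 - 4*L² (V(L) = -8 + 4*((L + (L - L))*(-L)) = -8 + 4*((L + 0)*(-L)) = -8 + 4*(L*(-L)) = -8 + 4*(-L²) = -8 - 4*L²)
M = -2230 (M = -214 - (-8 - 4*(6 - 1*2)²)*(-28) = -214 - (-8 - 4*(6 - 2)²)*(-28) = -214 - (-8 - 4*4²)*(-28) = -214 - (-8 - 4*16)*(-28) = -214 - (-8 - 64)*(-28) = -214 - (-72)*(-28) = -214 - 1*2016 = -214 - 2016 = -2230)
Z = -1/2230 (Z = 1/(-2230) = -1/2230 ≈ -0.00044843)
Z*(-227) = -1/2230*(-227) = 227/2230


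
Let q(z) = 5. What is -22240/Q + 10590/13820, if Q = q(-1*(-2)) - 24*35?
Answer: 6323989/230794 ≈ 27.401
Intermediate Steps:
Q = -835 (Q = 5 - 24*35 = 5 - 840 = -835)
-22240/Q + 10590/13820 = -22240/(-835) + 10590/13820 = -22240*(-1/835) + 10590*(1/13820) = 4448/167 + 1059/1382 = 6323989/230794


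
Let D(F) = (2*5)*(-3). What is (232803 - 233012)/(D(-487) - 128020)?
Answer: 209/128050 ≈ 0.0016322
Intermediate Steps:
D(F) = -30 (D(F) = 10*(-3) = -30)
(232803 - 233012)/(D(-487) - 128020) = (232803 - 233012)/(-30 - 128020) = -209/(-128050) = -209*(-1/128050) = 209/128050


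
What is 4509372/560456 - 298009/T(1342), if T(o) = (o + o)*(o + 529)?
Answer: 2809747630013/351809720548 ≈ 7.9866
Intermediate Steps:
T(o) = 2*o*(529 + o) (T(o) = (2*o)*(529 + o) = 2*o*(529 + o))
4509372/560456 - 298009/T(1342) = 4509372/560456 - 298009*1/(2684*(529 + 1342)) = 4509372*(1/560456) - 298009/(2*1342*1871) = 1127343/140114 - 298009/5021764 = 2809747630013/351809720548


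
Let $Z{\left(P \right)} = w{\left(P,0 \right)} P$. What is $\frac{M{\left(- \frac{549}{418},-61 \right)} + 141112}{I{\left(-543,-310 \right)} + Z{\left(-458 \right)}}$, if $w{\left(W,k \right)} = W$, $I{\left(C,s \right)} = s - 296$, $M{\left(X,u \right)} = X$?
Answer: $\frac{58984267}{87428044} \approx 0.67466$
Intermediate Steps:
$I{\left(C,s \right)} = -296 + s$
$Z{\left(P \right)} = P^{2}$ ($Z{\left(P \right)} = P P = P^{2}$)
$\frac{M{\left(- \frac{549}{418},-61 \right)} + 141112}{I{\left(-543,-310 \right)} + Z{\left(-458 \right)}} = \frac{- \frac{549}{418} + 141112}{\left(-296 - 310\right) + \left(-458\right)^{2}} = \frac{\left(-549\right) \frac{1}{418} + 141112}{-606 + 209764} = \frac{- \frac{549}{418} + 141112}{209158} = \frac{58984267}{418} \cdot \frac{1}{209158} = \frac{58984267}{87428044}$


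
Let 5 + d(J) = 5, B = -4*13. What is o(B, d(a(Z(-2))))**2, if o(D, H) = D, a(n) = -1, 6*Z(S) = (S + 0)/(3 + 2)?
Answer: 2704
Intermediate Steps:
Z(S) = S/30 (Z(S) = ((S + 0)/(3 + 2))/6 = (S/5)/6 = S/30)
B = -52
d(J) = 0 (d(J) = -5 + 5 = 0)
o(B, d(a(Z(-2))))**2 = (-52)**2 = 2704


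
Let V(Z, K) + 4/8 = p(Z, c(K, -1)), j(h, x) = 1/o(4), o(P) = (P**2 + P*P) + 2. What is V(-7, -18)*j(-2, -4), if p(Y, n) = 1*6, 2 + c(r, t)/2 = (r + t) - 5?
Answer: 11/68 ≈ 0.16176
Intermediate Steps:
c(r, t) = -14 + 2*r + 2*t (c(r, t) = -4 + 2*((r + t) - 5) = -4 + 2*(-5 + r + t) = -4 + (-10 + 2*r + 2*t) = -14 + 2*r + 2*t)
o(P) = 2 + 2*P**2 (o(P) = (P**2 + P**2) + 2 = 2*P**2 + 2 = 2 + 2*P**2)
j(h, x) = 1/34 (j(h, x) = 1/(2 + 2*4**2) = 1/(2 + 2*16) = 1/(2 + 32) = 1/34)
p(Y, n) = 6
V(Z, K) = 11/2 (V(Z, K) = -1/2 + 6 = 11/2)
V(-7, -18)*j(-2, -4) = (11/2)*(1/34) = 11/68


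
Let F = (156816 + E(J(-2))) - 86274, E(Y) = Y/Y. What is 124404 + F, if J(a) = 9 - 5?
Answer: 194947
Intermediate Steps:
J(a) = 4
E(Y) = 1
F = 70543 (F = (156816 + 1) - 86274 = 156817 - 86274 = 70543)
124404 + F = 124404 + 70543 = 194947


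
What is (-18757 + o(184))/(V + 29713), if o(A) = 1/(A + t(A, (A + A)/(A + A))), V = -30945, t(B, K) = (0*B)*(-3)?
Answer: 493041/32384 ≈ 15.225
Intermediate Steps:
t(B, K) = 0 (t(B, K) = 0*(-3) = 0)
o(A) = 1/A (o(A) = 1/(A + 0) = 1/A)
(-18757 + o(184))/(V + 29713) = (-18757 + 1/184)/(-30945 + 29713) = (-18757 + 1/184)/(-1232) = -3451287/184*(-1/1232) = 493041/32384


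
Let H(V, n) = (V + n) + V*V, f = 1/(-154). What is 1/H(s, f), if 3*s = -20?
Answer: 1386/52351 ≈ 0.026475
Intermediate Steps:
f = -1/154 ≈ -0.0064935
s = -20/3 (s = (⅓)*(-20) = -20/3 ≈ -6.6667)
H(V, n) = V + n + V² (H(V, n) = (V + n) + V² = V + n + V²)
1/H(s, f) = 1/(-20/3 - 1/154 + (-20/3)²) = 1/(-20/3 - 1/154 + 400/9) = 1/(52351/1386) = 1386/52351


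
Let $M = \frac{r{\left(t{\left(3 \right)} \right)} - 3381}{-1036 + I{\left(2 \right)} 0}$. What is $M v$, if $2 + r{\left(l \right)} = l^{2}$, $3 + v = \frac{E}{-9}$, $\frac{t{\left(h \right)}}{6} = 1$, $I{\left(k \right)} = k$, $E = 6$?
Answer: $- \frac{36817}{3108} \approx -11.846$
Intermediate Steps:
$t{\left(h \right)} = 6$ ($t{\left(h \right)} = 6 \cdot 1 = 6$)
$v = - \frac{11}{3}$ ($v = -3 + \frac{6}{-9} = -3 + 6 \left(- \frac{1}{9}\right) = -3 - \frac{2}{3} = - \frac{11}{3} \approx -3.6667$)
$r{\left(l \right)} = -2 + l^{2}$
$M = \frac{3347}{1036}$ ($M = \frac{\left(-2 + 6^{2}\right) - 3381}{-1036 + 2 \cdot 0} = \frac{\left(-2 + 36\right) - 3381}{-1036 + 0} = \frac{34 - 3381}{-1036} = \left(-3347\right) \left(- \frac{1}{1036}\right) = \frac{3347}{1036} \approx 3.2307$)
$M v = \frac{3347}{1036} \left(- \frac{11}{3}\right) = - \frac{36817}{3108}$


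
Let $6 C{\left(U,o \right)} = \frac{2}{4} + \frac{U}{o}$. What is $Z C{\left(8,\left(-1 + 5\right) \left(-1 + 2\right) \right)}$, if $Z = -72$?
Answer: $-30$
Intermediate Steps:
$C{\left(U,o \right)} = \frac{1}{12} + \frac{U}{6 o}$ ($C{\left(U,o \right)} = \frac{\frac{2}{4} + \frac{U}{o}}{6} = \frac{2 \cdot \frac{1}{4} + \frac{U}{o}}{6} = \frac{\frac{1}{2} + \frac{U}{o}}{6} = \frac{1}{12} + \frac{U}{6 o}$)
$Z C{\left(8,\left(-1 + 5\right) \left(-1 + 2\right) \right)} = - 72 \frac{\left(-1 + 5\right) \left(-1 + 2\right) + 2 \cdot 8}{12 \left(-1 + 5\right) \left(-1 + 2\right)} = - 72 \frac{4 \cdot 1 + 16}{12 \cdot 4 \cdot 1} = - 72 \frac{4 + 16}{12 \cdot 4} = - 72 \cdot \frac{1}{12} \cdot \frac{1}{4} \cdot 20 = \left(-72\right) \frac{5}{12} = -30$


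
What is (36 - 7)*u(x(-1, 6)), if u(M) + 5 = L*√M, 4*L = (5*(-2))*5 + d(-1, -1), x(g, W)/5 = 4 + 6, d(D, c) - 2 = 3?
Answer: -145 - 6525*√2/4 ≈ -2451.9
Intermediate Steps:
d(D, c) = 5 (d(D, c) = 2 + 3 = 5)
x(g, W) = 50 (x(g, W) = 5*(4 + 6) = 5*10 = 50)
L = -45/4 (L = ((5*(-2))*5 + 5)/4 = (-10*5 + 5)/4 = (-50 + 5)/4 = (¼)*(-45) = -45/4 ≈ -11.250)
u(M) = -5 - 45*√M/4
(36 - 7)*u(x(-1, 6)) = (36 - 7)*(-5 - 225*√2/4) = 29*(-5 - 225*√2/4) = -145 - 6525*√2/4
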